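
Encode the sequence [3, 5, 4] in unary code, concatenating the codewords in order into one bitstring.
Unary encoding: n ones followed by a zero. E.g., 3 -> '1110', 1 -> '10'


Encode each number as n ones followed by a terminating 0:
  3 -> 1110 (4 bits)
  5 -> 111110 (6 bits)
  4 -> 11110 (5 bits)
Total length = 4 + 6 + 5 = 15 bits.

Unary([3, 5, 4]) = 111011111011110 (15 bits)


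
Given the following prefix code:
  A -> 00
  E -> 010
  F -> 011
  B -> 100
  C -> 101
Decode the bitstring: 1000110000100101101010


Decoding step by step:
Bits 100 -> B
Bits 011 -> F
Bits 00 -> A
Bits 00 -> A
Bits 100 -> B
Bits 101 -> C
Bits 101 -> C
Bits 010 -> E


Decoded message: BFAABCCE


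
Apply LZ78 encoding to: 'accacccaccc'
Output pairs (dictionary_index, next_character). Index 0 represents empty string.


LZ78 encoding steps:
Dictionary: {0: ''}
Step 1: w='' (idx 0), next='a' -> output (0, 'a'), add 'a' as idx 1
Step 2: w='' (idx 0), next='c' -> output (0, 'c'), add 'c' as idx 2
Step 3: w='c' (idx 2), next='a' -> output (2, 'a'), add 'ca' as idx 3
Step 4: w='c' (idx 2), next='c' -> output (2, 'c'), add 'cc' as idx 4
Step 5: w='ca' (idx 3), next='c' -> output (3, 'c'), add 'cac' as idx 5
Step 6: w='cc' (idx 4), end of input -> output (4, '')


Encoded: [(0, 'a'), (0, 'c'), (2, 'a'), (2, 'c'), (3, 'c'), (4, '')]


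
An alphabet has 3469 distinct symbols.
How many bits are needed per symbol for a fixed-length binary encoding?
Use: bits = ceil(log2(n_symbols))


log2(3469) = 11.7603
Bracket: 2^11 = 2048 < 3469 <= 2^12 = 4096
So ceil(log2(3469)) = 12

bits = ceil(log2(3469)) = ceil(11.7603) = 12 bits


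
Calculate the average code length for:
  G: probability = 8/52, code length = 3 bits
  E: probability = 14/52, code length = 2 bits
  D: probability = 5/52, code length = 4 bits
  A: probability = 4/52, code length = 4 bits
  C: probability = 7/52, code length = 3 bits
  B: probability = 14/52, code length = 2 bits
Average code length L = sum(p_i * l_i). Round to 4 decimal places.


Weighted contributions p_i * l_i:
  G: (8/52) * 3 = 24/52
  E: (14/52) * 2 = 28/52
  D: (5/52) * 4 = 20/52
  A: (4/52) * 4 = 16/52
  C: (7/52) * 3 = 21/52
  B: (14/52) * 2 = 28/52
Sum = (24 + 28 + 20 + 16 + 21 + 28)/52 = 137/52

L = 137/52 = 2.6346 bits/symbol


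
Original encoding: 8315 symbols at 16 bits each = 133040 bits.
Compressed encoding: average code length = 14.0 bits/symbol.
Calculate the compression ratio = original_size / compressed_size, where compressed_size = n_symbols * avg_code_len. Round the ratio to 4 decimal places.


original_size = n_symbols * orig_bits = 8315 * 16 = 133040 bits
compressed_size = n_symbols * avg_code_len = 8315 * 14.0 = 116410.0 bits
ratio = original_size / compressed_size = 133040 / 116410.0 = 1.1429

Compression ratio = 1.1429


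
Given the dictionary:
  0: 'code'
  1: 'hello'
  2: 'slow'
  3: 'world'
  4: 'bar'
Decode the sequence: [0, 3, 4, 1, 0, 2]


Look up each index in the dictionary:
  0 -> 'code'
  3 -> 'world'
  4 -> 'bar'
  1 -> 'hello'
  0 -> 'code'
  2 -> 'slow'

Decoded: "code world bar hello code slow"


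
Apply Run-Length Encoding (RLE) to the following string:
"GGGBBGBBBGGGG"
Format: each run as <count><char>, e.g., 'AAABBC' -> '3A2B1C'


Scanning runs left to right:
  i=0: run of 'G' x 3 -> '3G'
  i=3: run of 'B' x 2 -> '2B'
  i=5: run of 'G' x 1 -> '1G'
  i=6: run of 'B' x 3 -> '3B'
  i=9: run of 'G' x 4 -> '4G'

RLE = 3G2B1G3B4G


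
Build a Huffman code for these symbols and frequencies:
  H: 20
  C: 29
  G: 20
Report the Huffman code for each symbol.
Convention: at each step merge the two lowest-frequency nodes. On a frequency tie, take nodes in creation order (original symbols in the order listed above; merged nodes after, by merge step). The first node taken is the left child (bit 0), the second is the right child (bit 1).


Huffman tree construction:
Step 1: Merge H(20) + G(20) = 40
Step 2: Merge C(29) + (H+G)(40) = 69
Read each symbol's code off the tree from the root (left child = 0, right child = 1).

Codes:
  H: 10 (length 2)
  C: 0 (length 1)
  G: 11 (length 2)
Average code length: 109/69 = 1.5797 bits/symbol


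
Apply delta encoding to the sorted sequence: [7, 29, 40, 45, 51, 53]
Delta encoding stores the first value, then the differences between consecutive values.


First value: 7
Deltas:
  29 - 7 = 22
  40 - 29 = 11
  45 - 40 = 5
  51 - 45 = 6
  53 - 51 = 2


Delta encoded: [7, 22, 11, 5, 6, 2]


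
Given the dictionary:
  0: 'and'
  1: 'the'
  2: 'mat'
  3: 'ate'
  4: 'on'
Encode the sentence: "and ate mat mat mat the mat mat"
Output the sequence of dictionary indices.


Look up each word in the dictionary:
  'and' -> 0
  'ate' -> 3
  'mat' -> 2
  'mat' -> 2
  'mat' -> 2
  'the' -> 1
  'mat' -> 2
  'mat' -> 2

Encoded: [0, 3, 2, 2, 2, 1, 2, 2]


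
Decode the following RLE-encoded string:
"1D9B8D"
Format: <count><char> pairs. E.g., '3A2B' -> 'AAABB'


Expanding each <count><char> pair:
  1D -> 'D'
  9B -> 'BBBBBBBBB'
  8D -> 'DDDDDDDD'

Decoded = DBBBBBBBBBDDDDDDDD


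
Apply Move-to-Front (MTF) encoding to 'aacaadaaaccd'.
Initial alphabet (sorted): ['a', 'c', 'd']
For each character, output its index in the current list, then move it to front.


MTF encoding:
'a': index 0 in ['a', 'c', 'd'] -> ['a', 'c', 'd']
'a': index 0 in ['a', 'c', 'd'] -> ['a', 'c', 'd']
'c': index 1 in ['a', 'c', 'd'] -> ['c', 'a', 'd']
'a': index 1 in ['c', 'a', 'd'] -> ['a', 'c', 'd']
'a': index 0 in ['a', 'c', 'd'] -> ['a', 'c', 'd']
'd': index 2 in ['a', 'c', 'd'] -> ['d', 'a', 'c']
'a': index 1 in ['d', 'a', 'c'] -> ['a', 'd', 'c']
'a': index 0 in ['a', 'd', 'c'] -> ['a', 'd', 'c']
'a': index 0 in ['a', 'd', 'c'] -> ['a', 'd', 'c']
'c': index 2 in ['a', 'd', 'c'] -> ['c', 'a', 'd']
'c': index 0 in ['c', 'a', 'd'] -> ['c', 'a', 'd']
'd': index 2 in ['c', 'a', 'd'] -> ['d', 'c', 'a']


Output: [0, 0, 1, 1, 0, 2, 1, 0, 0, 2, 0, 2]


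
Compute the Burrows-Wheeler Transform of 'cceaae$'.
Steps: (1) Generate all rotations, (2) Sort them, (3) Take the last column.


Rotations (sorted):
  0: $cceaae -> last char: e
  1: aae$cce -> last char: e
  2: ae$ccea -> last char: a
  3: cceaae$ -> last char: $
  4: ceaae$c -> last char: c
  5: e$cceaa -> last char: a
  6: eaae$cc -> last char: c


BWT = eea$cac


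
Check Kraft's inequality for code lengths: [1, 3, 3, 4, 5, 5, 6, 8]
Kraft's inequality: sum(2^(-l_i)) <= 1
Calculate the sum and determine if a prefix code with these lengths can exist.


Sum = 2^(-1) + 2^(-3) + 2^(-3) + 2^(-4) + 2^(-5) + 2^(-5) + 2^(-6) + 2^(-8)
    = 0.5 + 0.125 + 0.125 + 0.0625 + 0.03125 + 0.03125 + 0.015625 + 0.00390625
    = 229/256 = 0.89453125
Since 0.89453125 <= 1, Kraft's inequality IS satisfied.
A prefix code with these lengths CAN exist.

Kraft sum = 0.89453125. Satisfied.


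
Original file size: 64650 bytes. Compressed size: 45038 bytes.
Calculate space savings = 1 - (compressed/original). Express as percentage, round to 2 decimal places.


ratio = compressed/original = 45038/64650 = 0.696643
savings = 1 - ratio = 1 - 0.696643 = 0.303357
as a percentage: 0.303357 * 100 = 30.34%

Space savings = 1 - 45038/64650 = 30.34%


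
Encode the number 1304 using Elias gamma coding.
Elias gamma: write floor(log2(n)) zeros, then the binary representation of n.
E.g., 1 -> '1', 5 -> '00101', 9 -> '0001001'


num_bits = floor(log2(1304)) + 1 = 11
leading_zeros = num_bits - 1 = 10
binary(1304) = 10100011000

Elias gamma(1304) = '0000000000' + '10100011000' = 000000000010100011000 (21 bits)


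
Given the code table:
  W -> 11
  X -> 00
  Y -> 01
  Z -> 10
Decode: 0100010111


Decoding:
01 -> Y
00 -> X
01 -> Y
01 -> Y
11 -> W


Result: YXYYW


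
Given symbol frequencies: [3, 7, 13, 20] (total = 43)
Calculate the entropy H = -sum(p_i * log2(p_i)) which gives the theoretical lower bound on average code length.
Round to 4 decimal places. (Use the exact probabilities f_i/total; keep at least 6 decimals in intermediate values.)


Per-symbol terms -p_i * log2(p_i) with p_i = f_i/43:
  p = 3/43 = 0.069767: log2(p) = -3.841302, -p*log2(p) = 0.267998
  p = 7/43 = 0.162791: log2(p) = -2.618910, -p*log2(p) = 0.426334
  p = 13/43 = 0.302326: log2(p) = -1.725825, -p*log2(p) = 0.521761
  p = 20/43 = 0.465116: log2(p) = -1.104337, -p*log2(p) = 0.513645
H = 0.267998 + 0.426334 + 0.521761 + 0.513645 = 1.729738

H = 1.7297 bits/symbol


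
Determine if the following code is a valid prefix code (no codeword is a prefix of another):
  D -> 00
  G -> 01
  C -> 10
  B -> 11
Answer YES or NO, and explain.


Checking each pair (does one codeword prefix another?):
  D='00' vs G='01': no prefix
  D='00' vs C='10': no prefix
  D='00' vs B='11': no prefix
  G='01' vs D='00': no prefix
  G='01' vs C='10': no prefix
  G='01' vs B='11': no prefix
  C='10' vs D='00': no prefix
  C='10' vs G='01': no prefix
  C='10' vs B='11': no prefix
  B='11' vs D='00': no prefix
  B='11' vs G='01': no prefix
  B='11' vs C='10': no prefix
No violation found over all pairs.

YES -- this is a valid prefix code. No codeword is a prefix of any other codeword.


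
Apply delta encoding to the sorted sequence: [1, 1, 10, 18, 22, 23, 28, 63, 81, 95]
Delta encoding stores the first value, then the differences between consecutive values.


First value: 1
Deltas:
  1 - 1 = 0
  10 - 1 = 9
  18 - 10 = 8
  22 - 18 = 4
  23 - 22 = 1
  28 - 23 = 5
  63 - 28 = 35
  81 - 63 = 18
  95 - 81 = 14


Delta encoded: [1, 0, 9, 8, 4, 1, 5, 35, 18, 14]


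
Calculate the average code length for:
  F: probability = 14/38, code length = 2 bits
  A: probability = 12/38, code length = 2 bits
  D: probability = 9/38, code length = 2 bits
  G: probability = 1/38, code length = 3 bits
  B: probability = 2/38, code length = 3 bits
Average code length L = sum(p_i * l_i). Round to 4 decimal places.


Weighted contributions p_i * l_i:
  F: (14/38) * 2 = 28/38
  A: (12/38) * 2 = 24/38
  D: (9/38) * 2 = 18/38
  G: (1/38) * 3 = 3/38
  B: (2/38) * 3 = 6/38
Sum = (28 + 24 + 18 + 3 + 6)/38 = 79/38

L = 79/38 = 2.0789 bits/symbol


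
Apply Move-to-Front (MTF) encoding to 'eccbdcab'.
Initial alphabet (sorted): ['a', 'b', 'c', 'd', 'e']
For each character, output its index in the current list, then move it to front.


MTF encoding:
'e': index 4 in ['a', 'b', 'c', 'd', 'e'] -> ['e', 'a', 'b', 'c', 'd']
'c': index 3 in ['e', 'a', 'b', 'c', 'd'] -> ['c', 'e', 'a', 'b', 'd']
'c': index 0 in ['c', 'e', 'a', 'b', 'd'] -> ['c', 'e', 'a', 'b', 'd']
'b': index 3 in ['c', 'e', 'a', 'b', 'd'] -> ['b', 'c', 'e', 'a', 'd']
'd': index 4 in ['b', 'c', 'e', 'a', 'd'] -> ['d', 'b', 'c', 'e', 'a']
'c': index 2 in ['d', 'b', 'c', 'e', 'a'] -> ['c', 'd', 'b', 'e', 'a']
'a': index 4 in ['c', 'd', 'b', 'e', 'a'] -> ['a', 'c', 'd', 'b', 'e']
'b': index 3 in ['a', 'c', 'd', 'b', 'e'] -> ['b', 'a', 'c', 'd', 'e']


Output: [4, 3, 0, 3, 4, 2, 4, 3]


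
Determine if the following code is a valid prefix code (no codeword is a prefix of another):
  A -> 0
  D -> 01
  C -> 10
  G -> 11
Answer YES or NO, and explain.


Checking each pair (does one codeword prefix another?):
  A='0' vs D='01': prefix -- VIOLATION

NO -- this is NOT a valid prefix code. A (0) is a prefix of D (01).


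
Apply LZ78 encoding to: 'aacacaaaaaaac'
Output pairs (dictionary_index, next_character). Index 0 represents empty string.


LZ78 encoding steps:
Dictionary: {0: ''}
Step 1: w='' (idx 0), next='a' -> output (0, 'a'), add 'a' as idx 1
Step 2: w='a' (idx 1), next='c' -> output (1, 'c'), add 'ac' as idx 2
Step 3: w='ac' (idx 2), next='a' -> output (2, 'a'), add 'aca' as idx 3
Step 4: w='a' (idx 1), next='a' -> output (1, 'a'), add 'aa' as idx 4
Step 5: w='aa' (idx 4), next='a' -> output (4, 'a'), add 'aaa' as idx 5
Step 6: w='ac' (idx 2), end of input -> output (2, '')


Encoded: [(0, 'a'), (1, 'c'), (2, 'a'), (1, 'a'), (4, 'a'), (2, '')]


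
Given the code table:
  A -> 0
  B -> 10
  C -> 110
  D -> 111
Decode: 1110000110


Decoding:
111 -> D
0 -> A
0 -> A
0 -> A
0 -> A
110 -> C


Result: DAAAAC


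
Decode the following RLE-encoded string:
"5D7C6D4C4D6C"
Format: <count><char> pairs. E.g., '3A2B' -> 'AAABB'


Expanding each <count><char> pair:
  5D -> 'DDDDD'
  7C -> 'CCCCCCC'
  6D -> 'DDDDDD'
  4C -> 'CCCC'
  4D -> 'DDDD'
  6C -> 'CCCCCC'

Decoded = DDDDDCCCCCCCDDDDDDCCCCDDDDCCCCCC


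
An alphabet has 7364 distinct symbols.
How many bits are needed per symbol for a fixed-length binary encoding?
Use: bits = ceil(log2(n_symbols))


log2(7364) = 12.8463
Bracket: 2^12 = 4096 < 7364 <= 2^13 = 8192
So ceil(log2(7364)) = 13

bits = ceil(log2(7364)) = ceil(12.8463) = 13 bits


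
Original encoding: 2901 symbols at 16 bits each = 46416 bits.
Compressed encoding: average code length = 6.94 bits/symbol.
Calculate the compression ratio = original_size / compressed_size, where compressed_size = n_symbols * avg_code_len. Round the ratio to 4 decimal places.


original_size = n_symbols * orig_bits = 2901 * 16 = 46416 bits
compressed_size = n_symbols * avg_code_len = 2901 * 6.94 = 20132.94 bits
ratio = original_size / compressed_size = 46416 / 20132.94 = 2.3055

Compression ratio = 2.3055


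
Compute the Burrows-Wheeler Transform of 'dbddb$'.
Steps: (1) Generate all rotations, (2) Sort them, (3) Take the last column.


Rotations (sorted):
  0: $dbddb -> last char: b
  1: b$dbdd -> last char: d
  2: bddb$d -> last char: d
  3: db$dbd -> last char: d
  4: dbddb$ -> last char: $
  5: ddb$db -> last char: b


BWT = bddd$b


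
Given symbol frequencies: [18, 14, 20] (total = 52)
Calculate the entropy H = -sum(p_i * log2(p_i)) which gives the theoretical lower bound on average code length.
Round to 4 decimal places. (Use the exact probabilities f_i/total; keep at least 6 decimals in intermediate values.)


Per-symbol terms -p_i * log2(p_i) with p_i = f_i/52:
  p = 18/52 = 0.346154: log2(p) = -1.530515, -p*log2(p) = 0.529794
  p = 14/52 = 0.269231: log2(p) = -1.893085, -p*log2(p) = 0.509677
  p = 20/52 = 0.384615: log2(p) = -1.378512, -p*log2(p) = 0.530197
H = 0.529794 + 0.509677 + 0.530197 = 1.569668

H = 1.5697 bits/symbol


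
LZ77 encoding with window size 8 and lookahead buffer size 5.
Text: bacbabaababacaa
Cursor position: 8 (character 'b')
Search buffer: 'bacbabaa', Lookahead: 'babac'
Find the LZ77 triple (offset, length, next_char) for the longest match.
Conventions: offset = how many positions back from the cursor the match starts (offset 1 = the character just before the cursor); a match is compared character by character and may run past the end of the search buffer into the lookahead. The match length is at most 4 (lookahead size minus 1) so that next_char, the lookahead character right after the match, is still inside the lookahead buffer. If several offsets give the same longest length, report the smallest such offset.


Try each offset into the search buffer:
  offset=1 (pos 7, char 'a'): match length 0
  offset=2 (pos 6, char 'a'): match length 0
  offset=3 (pos 5, char 'b'): match length 2
  offset=4 (pos 4, char 'a'): match length 0
  offset=5 (pos 3, char 'b'): match length 4
  offset=6 (pos 2, char 'c'): match length 0
  offset=7 (pos 1, char 'a'): match length 0
  offset=8 (pos 0, char 'b'): match length 2
Longest match has length 4 at offset 5.
next_char = character at position 8 + 4 = 12 -> 'c'

Best match: offset=5, length=4 (matching 'baba' starting at position 3)
LZ77 triple: (5, 4, 'c')


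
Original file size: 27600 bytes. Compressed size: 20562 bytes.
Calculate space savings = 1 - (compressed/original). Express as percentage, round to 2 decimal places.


ratio = compressed/original = 20562/27600 = 0.745
savings = 1 - ratio = 1 - 0.745 = 0.255
as a percentage: 0.255 * 100 = 25.5%

Space savings = 1 - 20562/27600 = 25.5%


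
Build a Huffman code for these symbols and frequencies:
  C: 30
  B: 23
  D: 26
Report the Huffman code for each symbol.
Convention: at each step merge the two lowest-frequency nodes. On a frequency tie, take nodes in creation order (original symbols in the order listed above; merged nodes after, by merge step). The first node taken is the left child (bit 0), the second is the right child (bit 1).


Huffman tree construction:
Step 1: Merge B(23) + D(26) = 49
Step 2: Merge C(30) + (B+D)(49) = 79
Read each symbol's code off the tree from the root (left child = 0, right child = 1).

Codes:
  C: 0 (length 1)
  B: 10 (length 2)
  D: 11 (length 2)
Average code length: 128/79 = 1.6203 bits/symbol


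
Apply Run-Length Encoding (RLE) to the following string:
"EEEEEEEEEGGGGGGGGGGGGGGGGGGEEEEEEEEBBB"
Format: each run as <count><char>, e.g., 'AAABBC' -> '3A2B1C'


Scanning runs left to right:
  i=0: run of 'E' x 9 -> '9E'
  i=9: run of 'G' x 18 -> '18G'
  i=27: run of 'E' x 8 -> '8E'
  i=35: run of 'B' x 3 -> '3B'

RLE = 9E18G8E3B


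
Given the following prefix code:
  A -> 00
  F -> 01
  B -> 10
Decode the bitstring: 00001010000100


Decoding step by step:
Bits 00 -> A
Bits 00 -> A
Bits 10 -> B
Bits 10 -> B
Bits 00 -> A
Bits 01 -> F
Bits 00 -> A


Decoded message: AABBAFA


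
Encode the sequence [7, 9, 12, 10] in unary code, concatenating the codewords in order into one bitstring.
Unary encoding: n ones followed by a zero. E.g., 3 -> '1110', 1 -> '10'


Encode each number as n ones followed by a terminating 0:
  7 -> 11111110 (8 bits)
  9 -> 1111111110 (10 bits)
  12 -> 1111111111110 (13 bits)
  10 -> 11111111110 (11 bits)
Total length = 8 + 10 + 13 + 11 = 42 bits.

Unary([7, 9, 12, 10]) = 111111101111111110111111111111011111111110 (42 bits)


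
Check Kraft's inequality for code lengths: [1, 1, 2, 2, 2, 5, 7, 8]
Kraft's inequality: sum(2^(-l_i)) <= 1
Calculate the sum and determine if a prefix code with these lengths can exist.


Sum = 2^(-1) + 2^(-1) + 2^(-2) + 2^(-2) + 2^(-2) + 2^(-5) + 2^(-7) + 2^(-8)
    = 0.5 + 0.5 + 0.25 + 0.25 + 0.25 + 0.03125 + 0.0078125 + 0.00390625
    = 459/256 = 1.79296875
Since 1.79296875 > 1, Kraft's inequality is NOT satisfied.
A prefix code with these lengths CANNOT exist.

Kraft sum = 1.79296875. Not satisfied.


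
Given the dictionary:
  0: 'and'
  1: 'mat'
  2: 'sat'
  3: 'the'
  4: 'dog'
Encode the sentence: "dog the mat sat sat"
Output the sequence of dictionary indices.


Look up each word in the dictionary:
  'dog' -> 4
  'the' -> 3
  'mat' -> 1
  'sat' -> 2
  'sat' -> 2

Encoded: [4, 3, 1, 2, 2]


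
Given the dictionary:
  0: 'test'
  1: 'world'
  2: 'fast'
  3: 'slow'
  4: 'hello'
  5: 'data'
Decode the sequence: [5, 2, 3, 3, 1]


Look up each index in the dictionary:
  5 -> 'data'
  2 -> 'fast'
  3 -> 'slow'
  3 -> 'slow'
  1 -> 'world'

Decoded: "data fast slow slow world"


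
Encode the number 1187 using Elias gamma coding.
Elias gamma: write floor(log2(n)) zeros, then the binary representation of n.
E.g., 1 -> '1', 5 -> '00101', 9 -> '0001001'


num_bits = floor(log2(1187)) + 1 = 11
leading_zeros = num_bits - 1 = 10
binary(1187) = 10010100011

Elias gamma(1187) = '0000000000' + '10010100011' = 000000000010010100011 (21 bits)


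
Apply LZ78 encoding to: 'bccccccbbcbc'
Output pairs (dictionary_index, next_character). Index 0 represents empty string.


LZ78 encoding steps:
Dictionary: {0: ''}
Step 1: w='' (idx 0), next='b' -> output (0, 'b'), add 'b' as idx 1
Step 2: w='' (idx 0), next='c' -> output (0, 'c'), add 'c' as idx 2
Step 3: w='c' (idx 2), next='c' -> output (2, 'c'), add 'cc' as idx 3
Step 4: w='cc' (idx 3), next='c' -> output (3, 'c'), add 'ccc' as idx 4
Step 5: w='b' (idx 1), next='b' -> output (1, 'b'), add 'bb' as idx 5
Step 6: w='c' (idx 2), next='b' -> output (2, 'b'), add 'cb' as idx 6
Step 7: w='c' (idx 2), end of input -> output (2, '')


Encoded: [(0, 'b'), (0, 'c'), (2, 'c'), (3, 'c'), (1, 'b'), (2, 'b'), (2, '')]


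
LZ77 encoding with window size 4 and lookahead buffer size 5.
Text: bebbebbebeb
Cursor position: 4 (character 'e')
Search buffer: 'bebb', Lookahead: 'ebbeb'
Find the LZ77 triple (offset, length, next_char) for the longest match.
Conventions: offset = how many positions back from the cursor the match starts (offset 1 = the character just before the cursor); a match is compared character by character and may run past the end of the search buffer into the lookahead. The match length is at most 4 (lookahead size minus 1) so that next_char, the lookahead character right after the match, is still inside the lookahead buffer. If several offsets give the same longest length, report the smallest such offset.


Try each offset into the search buffer:
  offset=1 (pos 3, char 'b'): match length 0
  offset=2 (pos 2, char 'b'): match length 0
  offset=3 (pos 1, char 'e'): match length 4
  offset=4 (pos 0, char 'b'): match length 0
Longest match has length 4 at offset 3.
next_char = character at position 4 + 4 = 8 -> 'b'

Best match: offset=3, length=4 (matching 'ebbe' starting at position 1)
LZ77 triple: (3, 4, 'b')


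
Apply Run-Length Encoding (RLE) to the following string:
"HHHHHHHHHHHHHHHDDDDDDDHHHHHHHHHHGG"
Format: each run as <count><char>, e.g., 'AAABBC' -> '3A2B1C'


Scanning runs left to right:
  i=0: run of 'H' x 15 -> '15H'
  i=15: run of 'D' x 7 -> '7D'
  i=22: run of 'H' x 10 -> '10H'
  i=32: run of 'G' x 2 -> '2G'

RLE = 15H7D10H2G


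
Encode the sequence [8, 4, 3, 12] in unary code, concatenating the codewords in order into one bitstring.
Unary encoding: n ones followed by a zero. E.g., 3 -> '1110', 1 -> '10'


Encode each number as n ones followed by a terminating 0:
  8 -> 111111110 (9 bits)
  4 -> 11110 (5 bits)
  3 -> 1110 (4 bits)
  12 -> 1111111111110 (13 bits)
Total length = 9 + 5 + 4 + 13 = 31 bits.

Unary([8, 4, 3, 12]) = 1111111101111011101111111111110 (31 bits)


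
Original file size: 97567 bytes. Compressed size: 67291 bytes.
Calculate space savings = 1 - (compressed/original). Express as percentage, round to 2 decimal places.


ratio = compressed/original = 67291/97567 = 0.68969
savings = 1 - ratio = 1 - 0.68969 = 0.31031
as a percentage: 0.31031 * 100 = 31.03%

Space savings = 1 - 67291/97567 = 31.03%


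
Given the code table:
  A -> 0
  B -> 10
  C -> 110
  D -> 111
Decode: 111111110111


Decoding:
111 -> D
111 -> D
110 -> C
111 -> D


Result: DDCD


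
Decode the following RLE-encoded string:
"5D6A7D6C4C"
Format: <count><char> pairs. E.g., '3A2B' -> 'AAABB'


Expanding each <count><char> pair:
  5D -> 'DDDDD'
  6A -> 'AAAAAA'
  7D -> 'DDDDDDD'
  6C -> 'CCCCCC'
  4C -> 'CCCC'

Decoded = DDDDDAAAAAADDDDDDDCCCCCCCCCC


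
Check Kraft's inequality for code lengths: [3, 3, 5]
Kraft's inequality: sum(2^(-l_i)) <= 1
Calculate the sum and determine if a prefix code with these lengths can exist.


Sum = 2^(-3) + 2^(-3) + 2^(-5)
    = 0.125 + 0.125 + 0.03125
    = 9/32 = 0.28125
Since 0.28125 <= 1, Kraft's inequality IS satisfied.
A prefix code with these lengths CAN exist.

Kraft sum = 0.28125. Satisfied.


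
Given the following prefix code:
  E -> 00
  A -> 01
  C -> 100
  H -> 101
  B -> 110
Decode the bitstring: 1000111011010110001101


Decoding step by step:
Bits 100 -> C
Bits 01 -> A
Bits 110 -> B
Bits 110 -> B
Bits 101 -> H
Bits 100 -> C
Bits 01 -> A
Bits 101 -> H


Decoded message: CABBHCAH


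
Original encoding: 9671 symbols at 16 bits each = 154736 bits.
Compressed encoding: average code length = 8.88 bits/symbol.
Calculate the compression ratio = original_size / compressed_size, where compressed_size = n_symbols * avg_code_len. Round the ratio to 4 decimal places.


original_size = n_symbols * orig_bits = 9671 * 16 = 154736 bits
compressed_size = n_symbols * avg_code_len = 9671 * 8.88 = 85878.48 bits
ratio = original_size / compressed_size = 154736 / 85878.48 = 1.8018

Compression ratio = 1.8018


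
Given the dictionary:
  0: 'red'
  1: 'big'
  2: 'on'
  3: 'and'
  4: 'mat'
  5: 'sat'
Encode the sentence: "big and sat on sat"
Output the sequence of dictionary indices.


Look up each word in the dictionary:
  'big' -> 1
  'and' -> 3
  'sat' -> 5
  'on' -> 2
  'sat' -> 5

Encoded: [1, 3, 5, 2, 5]


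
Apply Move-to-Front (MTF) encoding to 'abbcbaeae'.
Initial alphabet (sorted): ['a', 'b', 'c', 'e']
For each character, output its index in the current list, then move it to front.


MTF encoding:
'a': index 0 in ['a', 'b', 'c', 'e'] -> ['a', 'b', 'c', 'e']
'b': index 1 in ['a', 'b', 'c', 'e'] -> ['b', 'a', 'c', 'e']
'b': index 0 in ['b', 'a', 'c', 'e'] -> ['b', 'a', 'c', 'e']
'c': index 2 in ['b', 'a', 'c', 'e'] -> ['c', 'b', 'a', 'e']
'b': index 1 in ['c', 'b', 'a', 'e'] -> ['b', 'c', 'a', 'e']
'a': index 2 in ['b', 'c', 'a', 'e'] -> ['a', 'b', 'c', 'e']
'e': index 3 in ['a', 'b', 'c', 'e'] -> ['e', 'a', 'b', 'c']
'a': index 1 in ['e', 'a', 'b', 'c'] -> ['a', 'e', 'b', 'c']
'e': index 1 in ['a', 'e', 'b', 'c'] -> ['e', 'a', 'b', 'c']


Output: [0, 1, 0, 2, 1, 2, 3, 1, 1]


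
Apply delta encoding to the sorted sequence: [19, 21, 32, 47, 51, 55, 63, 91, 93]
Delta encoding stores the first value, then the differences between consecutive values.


First value: 19
Deltas:
  21 - 19 = 2
  32 - 21 = 11
  47 - 32 = 15
  51 - 47 = 4
  55 - 51 = 4
  63 - 55 = 8
  91 - 63 = 28
  93 - 91 = 2


Delta encoded: [19, 2, 11, 15, 4, 4, 8, 28, 2]


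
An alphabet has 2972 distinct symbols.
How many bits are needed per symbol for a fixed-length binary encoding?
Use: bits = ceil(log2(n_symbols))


log2(2972) = 11.5372
Bracket: 2^11 = 2048 < 2972 <= 2^12 = 4096
So ceil(log2(2972)) = 12

bits = ceil(log2(2972)) = ceil(11.5372) = 12 bits


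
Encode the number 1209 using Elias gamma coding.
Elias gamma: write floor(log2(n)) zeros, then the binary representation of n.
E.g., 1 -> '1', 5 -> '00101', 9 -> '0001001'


num_bits = floor(log2(1209)) + 1 = 11
leading_zeros = num_bits - 1 = 10
binary(1209) = 10010111001

Elias gamma(1209) = '0000000000' + '10010111001' = 000000000010010111001 (21 bits)


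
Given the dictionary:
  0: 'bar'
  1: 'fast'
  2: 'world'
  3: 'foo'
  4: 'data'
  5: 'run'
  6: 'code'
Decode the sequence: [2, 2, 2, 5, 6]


Look up each index in the dictionary:
  2 -> 'world'
  2 -> 'world'
  2 -> 'world'
  5 -> 'run'
  6 -> 'code'

Decoded: "world world world run code"


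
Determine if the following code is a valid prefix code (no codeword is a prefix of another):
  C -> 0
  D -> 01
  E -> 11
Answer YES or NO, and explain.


Checking each pair (does one codeword prefix another?):
  C='0' vs D='01': prefix -- VIOLATION

NO -- this is NOT a valid prefix code. C (0) is a prefix of D (01).


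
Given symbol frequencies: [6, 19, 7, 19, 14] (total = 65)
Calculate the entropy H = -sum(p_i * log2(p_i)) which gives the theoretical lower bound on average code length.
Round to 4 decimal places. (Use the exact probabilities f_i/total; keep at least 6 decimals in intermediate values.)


Per-symbol terms -p_i * log2(p_i) with p_i = f_i/65:
  p = 6/65 = 0.092308: log2(p) = -3.437405, -p*log2(p) = 0.317299
  p = 19/65 = 0.292308: log2(p) = -1.774440, -p*log2(p) = 0.518683
  p = 7/65 = 0.107692: log2(p) = -3.215013, -p*log2(p) = 0.346232
  p = 19/65 = 0.292308: log2(p) = -1.774440, -p*log2(p) = 0.518683
  p = 14/65 = 0.215385: log2(p) = -2.215013, -p*log2(p) = 0.477080
H = 0.317299 + 0.518683 + 0.346232 + 0.518683 + 0.477080 = 2.177977

H = 2.178 bits/symbol


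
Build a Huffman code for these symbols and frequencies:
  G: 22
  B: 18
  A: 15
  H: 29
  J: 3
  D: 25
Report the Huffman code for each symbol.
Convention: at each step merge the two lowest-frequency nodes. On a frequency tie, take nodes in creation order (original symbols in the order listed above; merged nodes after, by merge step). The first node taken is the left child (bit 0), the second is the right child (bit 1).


Huffman tree construction:
Step 1: Merge J(3) + A(15) = 18
Step 2: Merge B(18) + (J+A)(18) = 36
Step 3: Merge G(22) + D(25) = 47
Step 4: Merge H(29) + (B+(J+A))(36) = 65
Step 5: Merge (G+D)(47) + (H+(B+(J+A)))(65) = 112
Read each symbol's code off the tree from the root (left child = 0, right child = 1).

Codes:
  G: 00 (length 2)
  B: 110 (length 3)
  A: 1111 (length 4)
  H: 10 (length 2)
  J: 1110 (length 4)
  D: 01 (length 2)
Average code length: 278/112 = 2.4821 bits/symbol


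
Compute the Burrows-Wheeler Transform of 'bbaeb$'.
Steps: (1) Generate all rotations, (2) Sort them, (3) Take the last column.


Rotations (sorted):
  0: $bbaeb -> last char: b
  1: aeb$bb -> last char: b
  2: b$bbae -> last char: e
  3: baeb$b -> last char: b
  4: bbaeb$ -> last char: $
  5: eb$bba -> last char: a


BWT = bbeb$a


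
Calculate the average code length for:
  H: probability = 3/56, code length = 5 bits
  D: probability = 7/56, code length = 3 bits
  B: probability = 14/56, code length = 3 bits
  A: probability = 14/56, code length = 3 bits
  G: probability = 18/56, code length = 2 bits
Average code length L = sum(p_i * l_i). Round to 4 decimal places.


Weighted contributions p_i * l_i:
  H: (3/56) * 5 = 15/56
  D: (7/56) * 3 = 21/56
  B: (14/56) * 3 = 42/56
  A: (14/56) * 3 = 42/56
  G: (18/56) * 2 = 36/56
Sum = (15 + 21 + 42 + 42 + 36)/56 = 156/56

L = 156/56 = 2.7857 bits/symbol


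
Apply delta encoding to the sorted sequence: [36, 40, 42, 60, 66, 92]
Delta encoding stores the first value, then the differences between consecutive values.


First value: 36
Deltas:
  40 - 36 = 4
  42 - 40 = 2
  60 - 42 = 18
  66 - 60 = 6
  92 - 66 = 26


Delta encoded: [36, 4, 2, 18, 6, 26]


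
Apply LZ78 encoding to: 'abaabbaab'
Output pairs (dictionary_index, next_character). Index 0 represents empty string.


LZ78 encoding steps:
Dictionary: {0: ''}
Step 1: w='' (idx 0), next='a' -> output (0, 'a'), add 'a' as idx 1
Step 2: w='' (idx 0), next='b' -> output (0, 'b'), add 'b' as idx 2
Step 3: w='a' (idx 1), next='a' -> output (1, 'a'), add 'aa' as idx 3
Step 4: w='b' (idx 2), next='b' -> output (2, 'b'), add 'bb' as idx 4
Step 5: w='aa' (idx 3), next='b' -> output (3, 'b'), add 'aab' as idx 5


Encoded: [(0, 'a'), (0, 'b'), (1, 'a'), (2, 'b'), (3, 'b')]


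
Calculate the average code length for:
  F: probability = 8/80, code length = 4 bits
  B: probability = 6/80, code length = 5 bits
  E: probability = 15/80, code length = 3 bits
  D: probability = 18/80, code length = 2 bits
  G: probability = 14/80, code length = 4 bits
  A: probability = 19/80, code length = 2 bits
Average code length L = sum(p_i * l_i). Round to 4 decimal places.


Weighted contributions p_i * l_i:
  F: (8/80) * 4 = 32/80
  B: (6/80) * 5 = 30/80
  E: (15/80) * 3 = 45/80
  D: (18/80) * 2 = 36/80
  G: (14/80) * 4 = 56/80
  A: (19/80) * 2 = 38/80
Sum = (32 + 30 + 45 + 36 + 56 + 38)/80 = 237/80

L = 237/80 = 2.9625 bits/symbol


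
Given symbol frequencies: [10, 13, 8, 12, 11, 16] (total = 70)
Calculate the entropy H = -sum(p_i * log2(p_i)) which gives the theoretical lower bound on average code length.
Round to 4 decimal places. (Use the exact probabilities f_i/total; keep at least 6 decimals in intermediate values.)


Per-symbol terms -p_i * log2(p_i) with p_i = f_i/70:
  p = 10/70 = 0.142857: log2(p) = -2.807355, -p*log2(p) = 0.401051
  p = 13/70 = 0.185714: log2(p) = -2.428843, -p*log2(p) = 0.451071
  p = 8/70 = 0.114286: log2(p) = -3.129283, -p*log2(p) = 0.357632
  p = 12/70 = 0.171429: log2(p) = -2.544321, -p*log2(p) = 0.436169
  p = 11/70 = 0.157143: log2(p) = -2.669851, -p*log2(p) = 0.419548
  p = 16/70 = 0.228571: log2(p) = -2.129283, -p*log2(p) = 0.486693
H = 0.401051 + 0.451071 + 0.357632 + 0.436169 + 0.419548 + 0.486693 = 2.552164

H = 2.5522 bits/symbol


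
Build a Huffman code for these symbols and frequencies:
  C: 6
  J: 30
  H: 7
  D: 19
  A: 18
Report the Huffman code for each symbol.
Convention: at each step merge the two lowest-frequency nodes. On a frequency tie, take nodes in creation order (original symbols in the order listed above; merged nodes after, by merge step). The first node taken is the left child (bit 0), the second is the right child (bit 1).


Huffman tree construction:
Step 1: Merge C(6) + H(7) = 13
Step 2: Merge (C+H)(13) + A(18) = 31
Step 3: Merge D(19) + J(30) = 49
Step 4: Merge ((C+H)+A)(31) + (D+J)(49) = 80
Read each symbol's code off the tree from the root (left child = 0, right child = 1).

Codes:
  C: 000 (length 3)
  J: 11 (length 2)
  H: 001 (length 3)
  D: 10 (length 2)
  A: 01 (length 2)
Average code length: 173/80 = 2.1625 bits/symbol


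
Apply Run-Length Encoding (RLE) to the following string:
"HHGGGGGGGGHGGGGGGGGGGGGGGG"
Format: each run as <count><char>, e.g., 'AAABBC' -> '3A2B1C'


Scanning runs left to right:
  i=0: run of 'H' x 2 -> '2H'
  i=2: run of 'G' x 8 -> '8G'
  i=10: run of 'H' x 1 -> '1H'
  i=11: run of 'G' x 15 -> '15G'

RLE = 2H8G1H15G


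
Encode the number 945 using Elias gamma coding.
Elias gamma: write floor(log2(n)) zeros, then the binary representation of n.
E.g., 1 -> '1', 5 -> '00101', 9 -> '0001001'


num_bits = floor(log2(945)) + 1 = 10
leading_zeros = num_bits - 1 = 9
binary(945) = 1110110001

Elias gamma(945) = '000000000' + '1110110001' = 0000000001110110001 (19 bits)


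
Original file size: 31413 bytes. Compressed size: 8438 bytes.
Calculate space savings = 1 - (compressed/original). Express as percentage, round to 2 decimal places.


ratio = compressed/original = 8438/31413 = 0.268615
savings = 1 - ratio = 1 - 0.268615 = 0.731385
as a percentage: 0.731385 * 100 = 73.14%

Space savings = 1 - 8438/31413 = 73.14%


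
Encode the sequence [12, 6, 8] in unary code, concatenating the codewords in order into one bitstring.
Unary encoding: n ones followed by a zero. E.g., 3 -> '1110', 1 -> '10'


Encode each number as n ones followed by a terminating 0:
  12 -> 1111111111110 (13 bits)
  6 -> 1111110 (7 bits)
  8 -> 111111110 (9 bits)
Total length = 13 + 7 + 9 = 29 bits.

Unary([12, 6, 8]) = 11111111111101111110111111110 (29 bits)


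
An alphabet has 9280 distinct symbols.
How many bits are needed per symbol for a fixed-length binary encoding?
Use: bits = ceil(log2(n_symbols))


log2(9280) = 13.1799
Bracket: 2^13 = 8192 < 9280 <= 2^14 = 16384
So ceil(log2(9280)) = 14

bits = ceil(log2(9280)) = ceil(13.1799) = 14 bits


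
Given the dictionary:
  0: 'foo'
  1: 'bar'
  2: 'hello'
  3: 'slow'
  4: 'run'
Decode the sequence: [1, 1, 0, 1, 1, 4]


Look up each index in the dictionary:
  1 -> 'bar'
  1 -> 'bar'
  0 -> 'foo'
  1 -> 'bar'
  1 -> 'bar'
  4 -> 'run'

Decoded: "bar bar foo bar bar run"


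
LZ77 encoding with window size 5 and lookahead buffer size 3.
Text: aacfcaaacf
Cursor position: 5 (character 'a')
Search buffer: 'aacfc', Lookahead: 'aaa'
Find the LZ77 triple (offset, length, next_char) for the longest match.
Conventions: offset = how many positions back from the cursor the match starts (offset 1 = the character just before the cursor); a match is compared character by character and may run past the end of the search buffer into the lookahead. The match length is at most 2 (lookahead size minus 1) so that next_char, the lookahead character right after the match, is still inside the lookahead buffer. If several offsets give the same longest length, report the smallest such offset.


Try each offset into the search buffer:
  offset=1 (pos 4, char 'c'): match length 0
  offset=2 (pos 3, char 'f'): match length 0
  offset=3 (pos 2, char 'c'): match length 0
  offset=4 (pos 1, char 'a'): match length 1
  offset=5 (pos 0, char 'a'): match length 2
Longest match has length 2 at offset 5.
next_char = character at position 5 + 2 = 7 -> 'a'

Best match: offset=5, length=2 (matching 'aa' starting at position 0)
LZ77 triple: (5, 2, 'a')


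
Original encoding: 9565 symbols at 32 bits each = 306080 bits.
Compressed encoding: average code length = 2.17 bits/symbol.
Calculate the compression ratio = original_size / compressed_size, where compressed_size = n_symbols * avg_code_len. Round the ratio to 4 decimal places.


original_size = n_symbols * orig_bits = 9565 * 32 = 306080 bits
compressed_size = n_symbols * avg_code_len = 9565 * 2.17 = 20756.05 bits
ratio = original_size / compressed_size = 306080 / 20756.05 = 14.7465

Compression ratio = 14.7465


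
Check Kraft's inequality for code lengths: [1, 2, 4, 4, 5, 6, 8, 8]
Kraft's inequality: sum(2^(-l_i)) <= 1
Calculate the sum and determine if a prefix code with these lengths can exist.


Sum = 2^(-1) + 2^(-2) + 2^(-4) + 2^(-4) + 2^(-5) + 2^(-6) + 2^(-8) + 2^(-8)
    = 0.5 + 0.25 + 0.0625 + 0.0625 + 0.03125 + 0.015625 + 0.00390625 + 0.00390625
    = 238/256 = 0.9296875
Since 0.9296875 <= 1, Kraft's inequality IS satisfied.
A prefix code with these lengths CAN exist.

Kraft sum = 0.9296875. Satisfied.


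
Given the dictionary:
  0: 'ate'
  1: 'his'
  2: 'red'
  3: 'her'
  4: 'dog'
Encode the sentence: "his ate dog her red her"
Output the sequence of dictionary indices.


Look up each word in the dictionary:
  'his' -> 1
  'ate' -> 0
  'dog' -> 4
  'her' -> 3
  'red' -> 2
  'her' -> 3

Encoded: [1, 0, 4, 3, 2, 3]


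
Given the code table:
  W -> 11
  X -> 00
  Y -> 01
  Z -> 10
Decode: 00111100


Decoding:
00 -> X
11 -> W
11 -> W
00 -> X


Result: XWWX


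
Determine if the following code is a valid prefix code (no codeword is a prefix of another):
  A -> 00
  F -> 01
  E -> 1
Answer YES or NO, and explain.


Checking each pair (does one codeword prefix another?):
  A='00' vs F='01': no prefix
  A='00' vs E='1': no prefix
  F='01' vs A='00': no prefix
  F='01' vs E='1': no prefix
  E='1' vs A='00': no prefix
  E='1' vs F='01': no prefix
No violation found over all pairs.

YES -- this is a valid prefix code. No codeword is a prefix of any other codeword.


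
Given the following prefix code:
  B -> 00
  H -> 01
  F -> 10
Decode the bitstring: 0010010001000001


Decoding step by step:
Bits 00 -> B
Bits 10 -> F
Bits 01 -> H
Bits 00 -> B
Bits 01 -> H
Bits 00 -> B
Bits 00 -> B
Bits 01 -> H


Decoded message: BFHBHBBH


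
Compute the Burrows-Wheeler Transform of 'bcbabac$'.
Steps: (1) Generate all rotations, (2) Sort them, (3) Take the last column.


Rotations (sorted):
  0: $bcbabac -> last char: c
  1: abac$bcb -> last char: b
  2: ac$bcbab -> last char: b
  3: babac$bc -> last char: c
  4: bac$bcba -> last char: a
  5: bcbabac$ -> last char: $
  6: c$bcbaba -> last char: a
  7: cbabac$b -> last char: b


BWT = cbbca$ab


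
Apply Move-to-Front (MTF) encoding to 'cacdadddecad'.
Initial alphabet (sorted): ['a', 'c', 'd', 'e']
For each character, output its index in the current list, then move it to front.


MTF encoding:
'c': index 1 in ['a', 'c', 'd', 'e'] -> ['c', 'a', 'd', 'e']
'a': index 1 in ['c', 'a', 'd', 'e'] -> ['a', 'c', 'd', 'e']
'c': index 1 in ['a', 'c', 'd', 'e'] -> ['c', 'a', 'd', 'e']
'd': index 2 in ['c', 'a', 'd', 'e'] -> ['d', 'c', 'a', 'e']
'a': index 2 in ['d', 'c', 'a', 'e'] -> ['a', 'd', 'c', 'e']
'd': index 1 in ['a', 'd', 'c', 'e'] -> ['d', 'a', 'c', 'e']
'd': index 0 in ['d', 'a', 'c', 'e'] -> ['d', 'a', 'c', 'e']
'd': index 0 in ['d', 'a', 'c', 'e'] -> ['d', 'a', 'c', 'e']
'e': index 3 in ['d', 'a', 'c', 'e'] -> ['e', 'd', 'a', 'c']
'c': index 3 in ['e', 'd', 'a', 'c'] -> ['c', 'e', 'd', 'a']
'a': index 3 in ['c', 'e', 'd', 'a'] -> ['a', 'c', 'e', 'd']
'd': index 3 in ['a', 'c', 'e', 'd'] -> ['d', 'a', 'c', 'e']


Output: [1, 1, 1, 2, 2, 1, 0, 0, 3, 3, 3, 3]


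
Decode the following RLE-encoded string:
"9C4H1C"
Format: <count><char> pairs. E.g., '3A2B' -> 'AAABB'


Expanding each <count><char> pair:
  9C -> 'CCCCCCCCC'
  4H -> 'HHHH'
  1C -> 'C'

Decoded = CCCCCCCCCHHHHC


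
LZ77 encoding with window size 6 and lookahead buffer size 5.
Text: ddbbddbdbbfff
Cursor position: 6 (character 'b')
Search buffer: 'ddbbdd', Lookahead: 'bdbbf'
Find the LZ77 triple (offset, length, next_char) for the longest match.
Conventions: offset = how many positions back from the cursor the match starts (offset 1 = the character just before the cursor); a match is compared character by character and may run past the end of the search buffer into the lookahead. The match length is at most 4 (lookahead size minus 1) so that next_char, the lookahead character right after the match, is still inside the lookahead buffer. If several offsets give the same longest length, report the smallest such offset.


Try each offset into the search buffer:
  offset=1 (pos 5, char 'd'): match length 0
  offset=2 (pos 4, char 'd'): match length 0
  offset=3 (pos 3, char 'b'): match length 2
  offset=4 (pos 2, char 'b'): match length 1
  offset=5 (pos 1, char 'd'): match length 0
  offset=6 (pos 0, char 'd'): match length 0
Longest match has length 2 at offset 3.
next_char = character at position 6 + 2 = 8 -> 'b'

Best match: offset=3, length=2 (matching 'bd' starting at position 3)
LZ77 triple: (3, 2, 'b')
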